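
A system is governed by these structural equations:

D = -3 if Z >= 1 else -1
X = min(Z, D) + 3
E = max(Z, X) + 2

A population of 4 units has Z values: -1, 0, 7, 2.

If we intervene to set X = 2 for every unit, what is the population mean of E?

Under do(X=2), X's equation is replaced by X=2 for every unit. Per-unit E: 4, 4, 9, 4. Mean = 5.25.

5.25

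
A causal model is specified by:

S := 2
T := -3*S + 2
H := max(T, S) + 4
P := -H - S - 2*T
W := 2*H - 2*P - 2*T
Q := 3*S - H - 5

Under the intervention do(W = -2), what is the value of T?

-4

Under do(W=-2), the mechanism W := 2*H - 2*P - 2*T is discarded; W is fixed at -2.
No directed path runs from W to T, so T keeps its natural value.
T = -3*S + 2  [with S=2]  = -4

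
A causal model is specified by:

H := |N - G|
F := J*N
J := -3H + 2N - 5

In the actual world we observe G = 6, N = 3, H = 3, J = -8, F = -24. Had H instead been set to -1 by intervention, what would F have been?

12

do(H=-1) replaces the equation H := |N - G| with the constant H = -1.
J = -3H + 2N - 5  [with H=-1, N=3]  = 4
F = J*N  [with J=4, N=3]  = 12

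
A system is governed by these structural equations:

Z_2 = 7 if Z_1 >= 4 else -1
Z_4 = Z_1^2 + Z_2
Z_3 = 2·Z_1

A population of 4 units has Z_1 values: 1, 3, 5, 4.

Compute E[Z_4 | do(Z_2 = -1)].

11.75

The intervention sets Z_2=-1 in all 4 units regardless of Z_1. Recomputing Z_4 per unit gives 0, 8, 24, 15; average 11.75.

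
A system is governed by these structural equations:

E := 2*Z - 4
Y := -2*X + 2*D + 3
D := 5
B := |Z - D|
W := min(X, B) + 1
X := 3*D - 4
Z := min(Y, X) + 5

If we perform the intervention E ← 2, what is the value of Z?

-4

do(E=2) replaces the equation E := 2*Z - 4 with the constant E = 2.
No directed path runs from E to Z, so Z keeps its natural value.
X = 3*D - 4  [with D=5]  = 11
Y = -2*X + 2*D + 3  [with X=11, D=5]  = -9
Z = min(Y, X) + 5  [with Y=-9, X=11]  = -4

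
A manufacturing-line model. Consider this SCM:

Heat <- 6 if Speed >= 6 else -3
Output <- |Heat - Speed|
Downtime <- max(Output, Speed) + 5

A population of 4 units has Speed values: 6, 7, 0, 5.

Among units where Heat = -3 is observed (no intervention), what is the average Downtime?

10.5

Observing Heat=-3 restricts to units where Heat's equation naturally yields -3: Speed ∈ {0, 5}. In that subpopulation Downtime = 8, 13, mean 10.5.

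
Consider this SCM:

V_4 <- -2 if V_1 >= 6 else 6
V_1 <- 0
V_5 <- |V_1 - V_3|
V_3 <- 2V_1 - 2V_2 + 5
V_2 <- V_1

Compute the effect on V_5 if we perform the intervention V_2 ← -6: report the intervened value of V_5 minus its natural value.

do(V_2=-6) replaces the equation V_2 <- V_1 with the constant V_2 = -6.
V_3 = 2V_1 - 2V_2 + 5  [with V_1=0, V_2=-6]  = 17
V_5 = |V_1 - V_3|  [with V_1=0, V_3=17]  = 17
Without intervention: V_2 = V_1  [with V_1=0]  = 0; V_3 = 2V_1 - 2V_2 + 5  [with V_1=0, V_2=0]  = 5; V_5 = |V_1 - V_3|  [with V_1=0, V_3=5]  = 5.
Change = 17 − 5 = 12.

12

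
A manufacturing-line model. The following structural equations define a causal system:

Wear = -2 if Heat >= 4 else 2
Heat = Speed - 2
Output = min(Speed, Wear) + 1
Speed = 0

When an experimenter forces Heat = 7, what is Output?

-1

Under do(Heat=7), the mechanism Heat = Speed - 2 is discarded; Heat is fixed at 7.
Wear = -2 if Heat >= 4 else 2  [with Heat=7]  = -2
Output = min(Speed, Wear) + 1  [with Speed=0, Wear=-2]  = -1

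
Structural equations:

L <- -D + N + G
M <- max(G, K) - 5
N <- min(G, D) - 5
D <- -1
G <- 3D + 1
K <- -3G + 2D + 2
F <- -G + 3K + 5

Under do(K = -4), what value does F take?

The intervention breaks the incoming arrows to K: K <- -3G + 2D + 2 no longer applies, and K = -4.
G = 3D + 1  [with D=-1]  = -2
F = -G + 3K + 5  [with G=-2, K=-4]  = -5

-5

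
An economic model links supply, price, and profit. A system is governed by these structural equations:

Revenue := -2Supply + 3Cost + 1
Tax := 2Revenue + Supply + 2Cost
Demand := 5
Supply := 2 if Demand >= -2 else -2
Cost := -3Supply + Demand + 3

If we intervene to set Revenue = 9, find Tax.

24

Intervening sets Revenue = 9 and removes its equation (Revenue := -2Supply + 3Cost + 1).
Supply = 2 if Demand >= -2 else -2  [with Demand=5]  = 2
Cost = -3Supply + Demand + 3  [with Supply=2, Demand=5]  = 2
Tax = 2Revenue + Supply + 2Cost  [with Revenue=9, Supply=2, Cost=2]  = 24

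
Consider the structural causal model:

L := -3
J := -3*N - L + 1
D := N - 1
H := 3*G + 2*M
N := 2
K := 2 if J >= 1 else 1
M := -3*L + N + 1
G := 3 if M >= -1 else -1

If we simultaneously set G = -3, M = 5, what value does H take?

1

The joint intervention fixes G = -3, M = 5, removing each variable's own equation.
H = 3*G + 2*M  [with G=-3, M=5]  = 1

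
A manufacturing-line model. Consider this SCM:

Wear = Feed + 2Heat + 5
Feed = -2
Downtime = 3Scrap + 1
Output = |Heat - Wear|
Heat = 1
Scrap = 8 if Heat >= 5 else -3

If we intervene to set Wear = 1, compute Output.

do(Wear=1) replaces the equation Wear = Feed + 2Heat + 5 with the constant Wear = 1.
Output = |Heat - Wear|  [with Heat=1, Wear=1]  = 0

0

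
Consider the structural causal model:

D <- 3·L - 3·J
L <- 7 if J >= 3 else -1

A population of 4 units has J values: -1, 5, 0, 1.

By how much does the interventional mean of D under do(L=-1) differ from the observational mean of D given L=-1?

-3.75

Every unit gets L=-1 under the intervention. D values become 0, -18, -3, -6; E[D|do(L=-1)] = -6.75.
Observing L=-1 restricts to units where L's equation naturally yields -1: J ∈ {-1, 0, 1}. In that subpopulation D = 0, -3, -6, mean -3.
Difference = -6.75 − (-3) = -3.75.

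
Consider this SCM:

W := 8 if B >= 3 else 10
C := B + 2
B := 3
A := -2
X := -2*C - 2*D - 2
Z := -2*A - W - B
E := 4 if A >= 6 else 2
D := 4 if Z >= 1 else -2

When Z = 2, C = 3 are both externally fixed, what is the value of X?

Under do(Z = 2, C = 3), each intervened variable's structural equation is replaced by its fixed value.
D = 4 if Z >= 1 else -2  [with Z=2]  = 4
X = -2*C - 2*D - 2  [with C=3, D=4]  = -16

-16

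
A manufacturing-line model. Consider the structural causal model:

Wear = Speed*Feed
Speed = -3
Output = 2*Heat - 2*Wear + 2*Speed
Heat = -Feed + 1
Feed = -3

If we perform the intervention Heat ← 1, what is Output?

do(Heat=1) replaces the equation Heat = -Feed + 1 with the constant Heat = 1.
Wear = Speed*Feed  [with Speed=-3, Feed=-3]  = 9
Output = 2*Heat - 2*Wear + 2*Speed  [with Heat=1, Wear=9, Speed=-3]  = -22

-22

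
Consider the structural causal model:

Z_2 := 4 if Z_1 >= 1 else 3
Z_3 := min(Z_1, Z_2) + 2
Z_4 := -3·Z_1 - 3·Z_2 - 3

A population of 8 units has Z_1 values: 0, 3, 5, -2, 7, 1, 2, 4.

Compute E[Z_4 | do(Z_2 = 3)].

The intervention sets Z_2=3 in all 8 units regardless of Z_1. Recomputing Z_4 per unit gives -12, -21, -27, -6, -33, -15, -18, -24; average -19.5.

-19.5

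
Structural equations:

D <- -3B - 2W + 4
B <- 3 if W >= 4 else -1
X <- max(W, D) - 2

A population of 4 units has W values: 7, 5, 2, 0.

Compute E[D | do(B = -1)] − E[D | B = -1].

-5

Every unit gets B=-1 under the intervention. D values become -7, -3, 3, 7; E[D|do(B=-1)] = 0.
Observing B=-1 restricts to units where B's equation naturally yields -1: W ∈ {2, 0}. In that subpopulation D = 3, 7, mean 5.
Difference = 0 − 5 = -5.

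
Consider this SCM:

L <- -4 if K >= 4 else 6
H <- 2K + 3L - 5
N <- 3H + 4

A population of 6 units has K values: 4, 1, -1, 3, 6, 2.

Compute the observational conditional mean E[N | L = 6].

50.5

Observing L=6 restricts to units where L's equation naturally yields 6: K ∈ {1, -1, 3, 2}. In that subpopulation N = 49, 37, 61, 55, mean 50.5.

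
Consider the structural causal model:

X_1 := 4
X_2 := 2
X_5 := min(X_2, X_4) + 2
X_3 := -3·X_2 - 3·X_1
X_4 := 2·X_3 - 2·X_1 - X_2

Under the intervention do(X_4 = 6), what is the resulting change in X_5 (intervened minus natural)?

Intervening sets X_4 = 6 and removes its equation (X_4 := 2·X_3 - 2·X_1 - X_2).
X_5 = min(X_2, X_4) + 2  [with X_2=2, X_4=6]  = 4
Without intervention: X_3 = -3·X_2 - 3·X_1  [with X_2=2, X_1=4]  = -18; X_4 = 2·X_3 - 2·X_1 - X_2  [with X_3=-18, X_1=4, X_2=2]  = -46; X_5 = min(X_2, X_4) + 2  [with X_2=2, X_4=-46]  = -44.
Change = 4 − (-44) = 48.

48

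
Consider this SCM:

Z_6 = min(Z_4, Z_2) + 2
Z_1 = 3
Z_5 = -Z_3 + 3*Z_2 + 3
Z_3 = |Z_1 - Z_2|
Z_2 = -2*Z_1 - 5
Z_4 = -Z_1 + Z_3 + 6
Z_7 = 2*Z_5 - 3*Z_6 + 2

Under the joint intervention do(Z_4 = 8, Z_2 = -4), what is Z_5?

The joint intervention fixes Z_4 = 8, Z_2 = -4, removing each variable's own equation.
Z_3 = |Z_1 - Z_2|  [with Z_1=3, Z_2=-4]  = 7
Z_5 = -Z_3 + 3*Z_2 + 3  [with Z_3=7, Z_2=-4]  = -16

-16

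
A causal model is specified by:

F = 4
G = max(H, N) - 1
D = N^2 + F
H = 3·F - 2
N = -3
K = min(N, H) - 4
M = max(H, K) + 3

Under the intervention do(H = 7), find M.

10

The intervention breaks the incoming arrows to H: H = 3·F - 2 no longer applies, and H = 7.
K = min(N, H) - 4  [with N=-3, H=7]  = -7
M = max(H, K) + 3  [with H=7, K=-7]  = 10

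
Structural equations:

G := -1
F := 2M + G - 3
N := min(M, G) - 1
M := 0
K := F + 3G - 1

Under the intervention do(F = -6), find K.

Intervening sets F = -6 and removes its equation (F := 2M + G - 3).
K = F + 3G - 1  [with F=-6, G=-1]  = -10

-10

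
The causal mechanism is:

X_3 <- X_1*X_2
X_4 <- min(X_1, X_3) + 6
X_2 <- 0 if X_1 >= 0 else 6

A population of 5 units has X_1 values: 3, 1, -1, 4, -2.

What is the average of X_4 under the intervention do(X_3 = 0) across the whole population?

5.4

The intervention sets X_3=0 in all 5 units regardless of X_1. Recomputing X_4 per unit gives 6, 6, 5, 6, 4; average 5.4.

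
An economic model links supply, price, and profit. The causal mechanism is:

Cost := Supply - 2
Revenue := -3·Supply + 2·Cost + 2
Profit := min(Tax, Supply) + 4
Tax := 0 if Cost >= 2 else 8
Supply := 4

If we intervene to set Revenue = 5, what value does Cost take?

Under do(Revenue=5), the mechanism Revenue := -3·Supply + 2·Cost + 2 is discarded; Revenue is fixed at 5.
Since Cost is not a descendant of the intervened variable, it is unaffected.
Cost = Supply - 2  [with Supply=4]  = 2

2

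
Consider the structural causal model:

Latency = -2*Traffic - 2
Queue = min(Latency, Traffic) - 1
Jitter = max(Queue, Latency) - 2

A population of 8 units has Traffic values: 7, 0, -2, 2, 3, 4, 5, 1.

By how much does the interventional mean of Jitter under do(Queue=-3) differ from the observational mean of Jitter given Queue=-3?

The intervention sets Queue=-3 in all 8 units regardless of Traffic. Recomputing Jitter per unit gives -5, -4, 0, -5, -5, -5, -5, -5; average -4.25.
Conditioning on Queue=-3 selects the 2 unit(s) with Traffic ∈ {0, -2}. Their Jitter values: -4, 0. Mean = -2.
Difference = -4.25 − (-2) = -2.25.

-2.25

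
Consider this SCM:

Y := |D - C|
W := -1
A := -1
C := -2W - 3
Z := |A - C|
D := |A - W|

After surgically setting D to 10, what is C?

-1

The intervention breaks the incoming arrows to D: D := |A - W| no longer applies, and D = 10.
C is not downstream of the intervention, so its value is determined by the original equations.
C = -2W - 3  [with W=-1]  = -1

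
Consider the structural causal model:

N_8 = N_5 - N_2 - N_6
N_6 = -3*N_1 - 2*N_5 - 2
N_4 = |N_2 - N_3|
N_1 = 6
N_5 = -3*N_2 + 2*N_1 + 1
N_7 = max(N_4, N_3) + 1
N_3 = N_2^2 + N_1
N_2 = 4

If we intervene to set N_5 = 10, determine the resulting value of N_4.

18

The intervention breaks the incoming arrows to N_5: N_5 = -3*N_2 + 2*N_1 + 1 no longer applies, and N_5 = 10.
Since N_4 is not a descendant of the intervened variable, it is unaffected.
N_3 = N_2^2 + N_1  [with N_2=4, N_1=6]  = 22
N_4 = |N_2 - N_3|  [with N_2=4, N_3=22]  = 18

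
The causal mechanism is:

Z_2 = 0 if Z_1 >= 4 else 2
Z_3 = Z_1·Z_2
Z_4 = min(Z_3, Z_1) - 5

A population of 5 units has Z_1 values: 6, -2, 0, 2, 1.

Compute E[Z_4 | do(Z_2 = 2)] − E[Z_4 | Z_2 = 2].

1.25

Under do(Z_2=2), Z_2's equation is replaced by Z_2=2 for every unit. Per-unit Z_4: 1, -9, -5, -3, -4. Mean = -4.
E[Z_4|Z_2=2] averages over only the 4 units with Z_2=2 (Z_1 = -2, 0, 2, 1): Z_4 = -9, -5, -3, -4, mean -5.25.
Difference = -4 − (-5.25) = 1.25.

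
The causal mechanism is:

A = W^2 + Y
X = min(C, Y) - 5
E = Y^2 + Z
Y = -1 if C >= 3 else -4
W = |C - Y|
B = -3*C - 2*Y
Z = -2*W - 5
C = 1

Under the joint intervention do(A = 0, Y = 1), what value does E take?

Under do(A = 0, Y = 1), each intervened variable's structural equation is replaced by its fixed value.
W = |C - Y|  [with C=1, Y=1]  = 0
Z = -2*W - 5  [with W=0]  = -5
E = Y^2 + Z  [with Y=1, Z=-5]  = -4

-4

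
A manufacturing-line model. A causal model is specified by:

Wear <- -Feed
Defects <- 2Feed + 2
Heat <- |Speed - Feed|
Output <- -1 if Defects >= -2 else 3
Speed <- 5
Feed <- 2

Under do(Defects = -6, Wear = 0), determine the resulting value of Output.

Setting Defects = -6, Wear = 0 by intervention discards those variables' equations.
Output = -1 if Defects >= -2 else 3  [with Defects=-6]  = 3

3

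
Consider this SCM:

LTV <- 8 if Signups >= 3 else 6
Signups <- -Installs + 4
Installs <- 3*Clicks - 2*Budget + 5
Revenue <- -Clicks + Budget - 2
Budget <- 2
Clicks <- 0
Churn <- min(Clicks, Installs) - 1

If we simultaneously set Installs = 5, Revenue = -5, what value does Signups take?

Setting Installs = 5, Revenue = -5 by intervention discards those variables' equations.
Signups = -Installs + 4  [with Installs=5]  = -1

-1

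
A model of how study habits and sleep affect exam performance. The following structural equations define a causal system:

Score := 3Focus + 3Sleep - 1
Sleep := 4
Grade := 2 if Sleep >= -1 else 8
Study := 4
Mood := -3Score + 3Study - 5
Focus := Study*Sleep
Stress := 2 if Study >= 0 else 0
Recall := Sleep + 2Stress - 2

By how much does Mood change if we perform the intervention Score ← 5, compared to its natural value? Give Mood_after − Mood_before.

The intervention breaks the incoming arrows to Score: Score := 3Focus + 3Sleep - 1 no longer applies, and Score = 5.
Mood = -3Score + 3Study - 5  [with Score=5, Study=4]  = -8
Without intervention: Focus = Study*Sleep  [with Study=4, Sleep=4]  = 16; Score = 3Focus + 3Sleep - 1  [with Focus=16, Sleep=4]  = 59; Mood = -3Score + 3Study - 5  [with Score=59, Study=4]  = -170.
Change = -8 − (-170) = 162.

162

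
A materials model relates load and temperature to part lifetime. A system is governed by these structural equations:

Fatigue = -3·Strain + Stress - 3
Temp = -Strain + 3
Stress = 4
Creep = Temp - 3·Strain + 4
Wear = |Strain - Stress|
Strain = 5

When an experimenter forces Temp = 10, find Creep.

-1

The intervention breaks the incoming arrows to Temp: Temp = -Strain + 3 no longer applies, and Temp = 10.
Creep = Temp - 3·Strain + 4  [with Temp=10, Strain=5]  = -1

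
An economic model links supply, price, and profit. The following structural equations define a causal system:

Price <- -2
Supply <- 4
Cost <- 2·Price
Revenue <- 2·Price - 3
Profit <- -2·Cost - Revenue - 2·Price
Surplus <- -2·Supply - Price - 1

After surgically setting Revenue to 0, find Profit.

12

Intervening sets Revenue = 0 and removes its equation (Revenue <- 2·Price - 3).
Cost = 2·Price  [with Price=-2]  = -4
Profit = -2·Cost - Revenue - 2·Price  [with Cost=-4, Revenue=0, Price=-2]  = 12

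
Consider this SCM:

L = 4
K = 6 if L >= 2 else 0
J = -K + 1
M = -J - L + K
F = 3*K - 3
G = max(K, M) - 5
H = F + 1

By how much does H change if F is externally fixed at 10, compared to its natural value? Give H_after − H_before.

Under do(F=10), the mechanism F = 3*K - 3 is discarded; F is fixed at 10.
H = F + 1  [with F=10]  = 11
Without intervention: K = 6 if L >= 2 else 0  [with L=4]  = 6; F = 3*K - 3  [with K=6]  = 15; H = F + 1  [with F=15]  = 16.
Change = 11 − 16 = -5.

-5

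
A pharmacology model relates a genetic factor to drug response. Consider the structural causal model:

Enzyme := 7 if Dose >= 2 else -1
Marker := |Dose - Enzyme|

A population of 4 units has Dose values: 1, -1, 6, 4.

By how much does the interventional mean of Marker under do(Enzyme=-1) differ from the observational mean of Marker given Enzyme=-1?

Every unit gets Enzyme=-1 under the intervention. Marker values become 2, 0, 7, 5; E[Marker|do(Enzyme=-1)] = 3.5.
Conditioning on Enzyme=-1 selects the 2 unit(s) with Dose ∈ {1, -1}. Their Marker values: 2, 0. Mean = 1.
Difference = 3.5 − 1 = 2.5.

2.5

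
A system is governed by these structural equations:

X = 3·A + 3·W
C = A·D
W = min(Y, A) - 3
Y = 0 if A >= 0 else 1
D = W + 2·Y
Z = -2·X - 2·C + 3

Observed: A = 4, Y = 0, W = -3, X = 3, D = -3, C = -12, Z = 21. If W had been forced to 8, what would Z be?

The intervention breaks the incoming arrows to W: W = min(Y, A) - 3 no longer applies, and W = 8.
Y = 0 if A >= 0 else 1  [with A=4]  = 0
X = 3·A + 3·W  [with A=4, W=8]  = 36
D = W + 2·Y  [with W=8, Y=0]  = 8
C = A·D  [with A=4, D=8]  = 32
Z = -2·X - 2·C + 3  [with X=36, C=32]  = -133

-133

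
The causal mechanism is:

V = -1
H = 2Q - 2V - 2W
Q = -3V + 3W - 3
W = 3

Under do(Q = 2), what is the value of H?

0

The intervention breaks the incoming arrows to Q: Q = -3V + 3W - 3 no longer applies, and Q = 2.
H = 2Q - 2V - 2W  [with Q=2, V=-1, W=3]  = 0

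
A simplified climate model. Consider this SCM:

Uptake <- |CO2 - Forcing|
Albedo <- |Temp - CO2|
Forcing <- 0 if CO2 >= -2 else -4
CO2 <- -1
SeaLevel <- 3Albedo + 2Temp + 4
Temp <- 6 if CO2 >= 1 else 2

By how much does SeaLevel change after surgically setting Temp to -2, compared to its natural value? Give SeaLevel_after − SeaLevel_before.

do(Temp=-2) replaces the equation Temp <- 6 if CO2 >= 1 else 2 with the constant Temp = -2.
Albedo = |Temp - CO2|  [with Temp=-2, CO2=-1]  = 1
SeaLevel = 3Albedo + 2Temp + 4  [with Albedo=1, Temp=-2]  = 3
Without intervention: Temp = 6 if CO2 >= 1 else 2  [with CO2=-1]  = 2; Albedo = |Temp - CO2|  [with Temp=2, CO2=-1]  = 3; SeaLevel = 3Albedo + 2Temp + 4  [with Albedo=3, Temp=2]  = 17.
Change = 3 − 17 = -14.

-14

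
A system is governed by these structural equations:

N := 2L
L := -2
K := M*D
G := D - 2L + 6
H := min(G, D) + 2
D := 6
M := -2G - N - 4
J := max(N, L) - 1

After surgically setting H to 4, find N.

Under do(H=4), the mechanism H := min(G, D) + 2 is discarded; H is fixed at 4.
No directed path runs from H to N, so N keeps its natural value.
N = 2L  [with L=-2]  = -4

-4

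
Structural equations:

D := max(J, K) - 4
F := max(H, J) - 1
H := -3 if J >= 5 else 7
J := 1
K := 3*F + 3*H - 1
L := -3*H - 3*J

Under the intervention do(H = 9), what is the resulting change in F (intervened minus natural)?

The intervention breaks the incoming arrows to H: H := -3 if J >= 5 else 7 no longer applies, and H = 9.
F = max(H, J) - 1  [with H=9, J=1]  = 8
Without intervention: H = -3 if J >= 5 else 7  [with J=1]  = 7; F = max(H, J) - 1  [with H=7, J=1]  = 6.
Change = 8 − 6 = 2.

2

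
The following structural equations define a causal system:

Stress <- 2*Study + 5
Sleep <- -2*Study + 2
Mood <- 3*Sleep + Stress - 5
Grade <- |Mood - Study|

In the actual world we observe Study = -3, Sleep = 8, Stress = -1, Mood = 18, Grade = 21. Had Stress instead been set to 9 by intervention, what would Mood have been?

28

The intervention breaks the incoming arrows to Stress: Stress <- 2*Study + 5 no longer applies, and Stress = 9.
Sleep = -2*Study + 2  [with Study=-3]  = 8
Mood = 3*Sleep + Stress - 5  [with Sleep=8, Stress=9]  = 28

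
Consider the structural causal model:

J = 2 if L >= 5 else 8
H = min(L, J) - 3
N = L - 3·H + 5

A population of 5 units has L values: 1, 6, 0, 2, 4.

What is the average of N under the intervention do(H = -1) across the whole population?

do(H=-1) breaks H's dependence on L. With H=-1 fixed, N across the units is 9, 14, 8, 10, 12, mean 10.6.

10.6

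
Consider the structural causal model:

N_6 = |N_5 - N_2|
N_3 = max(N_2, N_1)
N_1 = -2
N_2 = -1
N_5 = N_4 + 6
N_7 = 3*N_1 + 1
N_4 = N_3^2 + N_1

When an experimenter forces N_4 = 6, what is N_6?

13

Under do(N_4=6), the mechanism N_4 = N_3^2 + N_1 is discarded; N_4 is fixed at 6.
N_5 = N_4 + 6  [with N_4=6]  = 12
N_6 = |N_5 - N_2|  [with N_5=12, N_2=-1]  = 13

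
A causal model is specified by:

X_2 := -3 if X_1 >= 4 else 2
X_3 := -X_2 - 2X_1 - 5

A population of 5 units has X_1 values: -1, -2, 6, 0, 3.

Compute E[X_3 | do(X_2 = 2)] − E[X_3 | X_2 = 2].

Every unit gets X_2=2 under the intervention. X_3 values become -5, -3, -19, -7, -13; E[X_3|do(X_2=2)] = -9.4.
Observing X_2=2 restricts to units where X_2's equation naturally yields 2: X_1 ∈ {-1, -2, 0, 3}. In that subpopulation X_3 = -5, -3, -7, -13, mean -7.
Difference = -9.4 − (-7) = -2.4.

-2.4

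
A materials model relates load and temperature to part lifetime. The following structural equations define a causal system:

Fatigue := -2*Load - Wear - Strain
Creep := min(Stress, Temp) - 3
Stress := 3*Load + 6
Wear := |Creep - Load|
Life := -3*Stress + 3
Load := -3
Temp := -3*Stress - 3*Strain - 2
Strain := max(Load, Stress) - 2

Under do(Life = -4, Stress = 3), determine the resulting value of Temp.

-14

Under do(Life = -4, Stress = 3), each intervened variable's structural equation is replaced by its fixed value.
Strain = max(Load, Stress) - 2  [with Load=-3, Stress=3]  = 1
Temp = -3*Stress - 3*Strain - 2  [with Stress=3, Strain=1]  = -14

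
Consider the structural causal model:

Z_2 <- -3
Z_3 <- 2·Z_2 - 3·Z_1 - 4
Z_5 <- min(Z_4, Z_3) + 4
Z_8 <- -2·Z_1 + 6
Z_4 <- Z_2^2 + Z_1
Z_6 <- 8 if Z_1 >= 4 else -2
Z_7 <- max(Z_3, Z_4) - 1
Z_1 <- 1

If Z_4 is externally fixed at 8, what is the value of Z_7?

7

The intervention breaks the incoming arrows to Z_4: Z_4 <- Z_2^2 + Z_1 no longer applies, and Z_4 = 8.
Z_3 = 2·Z_2 - 3·Z_1 - 4  [with Z_2=-3, Z_1=1]  = -13
Z_7 = max(Z_3, Z_4) - 1  [with Z_3=-13, Z_4=8]  = 7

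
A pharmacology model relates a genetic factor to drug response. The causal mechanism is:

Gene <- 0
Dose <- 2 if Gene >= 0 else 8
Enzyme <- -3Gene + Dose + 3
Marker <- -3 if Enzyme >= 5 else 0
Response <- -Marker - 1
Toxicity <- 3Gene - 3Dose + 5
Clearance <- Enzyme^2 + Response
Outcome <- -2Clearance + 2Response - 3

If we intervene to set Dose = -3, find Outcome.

-3

do(Dose=-3) replaces the equation Dose <- 2 if Gene >= 0 else 8 with the constant Dose = -3.
Enzyme = -3Gene + Dose + 3  [with Gene=0, Dose=-3]  = 0
Marker = -3 if Enzyme >= 5 else 0  [with Enzyme=0]  = 0
Response = -Marker - 1  [with Marker=0]  = -1
Clearance = Enzyme^2 + Response  [with Enzyme=0, Response=-1]  = -1
Outcome = -2Clearance + 2Response - 3  [with Clearance=-1, Response=-1]  = -3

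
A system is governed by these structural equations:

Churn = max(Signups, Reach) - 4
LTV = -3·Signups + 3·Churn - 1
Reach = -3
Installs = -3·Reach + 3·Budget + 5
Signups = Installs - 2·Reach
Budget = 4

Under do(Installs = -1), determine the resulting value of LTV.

The intervention breaks the incoming arrows to Installs: Installs = -3·Reach + 3·Budget + 5 no longer applies, and Installs = -1.
Signups = Installs - 2·Reach  [with Installs=-1, Reach=-3]  = 5
Churn = max(Signups, Reach) - 4  [with Signups=5, Reach=-3]  = 1
LTV = -3·Signups + 3·Churn - 1  [with Signups=5, Churn=1]  = -13

-13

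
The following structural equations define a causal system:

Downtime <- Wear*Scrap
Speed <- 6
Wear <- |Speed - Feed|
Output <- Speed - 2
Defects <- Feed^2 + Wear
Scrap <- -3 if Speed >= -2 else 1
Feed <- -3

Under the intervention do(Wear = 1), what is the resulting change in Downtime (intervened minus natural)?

24

The intervention breaks the incoming arrows to Wear: Wear <- |Speed - Feed| no longer applies, and Wear = 1.
Scrap = -3 if Speed >= -2 else 1  [with Speed=6]  = -3
Downtime = Wear*Scrap  [with Wear=1, Scrap=-3]  = -3
Without intervention: Wear = |Speed - Feed|  [with Speed=6, Feed=-3]  = 9; Scrap = -3 if Speed >= -2 else 1  [with Speed=6]  = -3; Downtime = Wear*Scrap  [with Wear=9, Scrap=-3]  = -27.
Change = -3 − (-27) = 24.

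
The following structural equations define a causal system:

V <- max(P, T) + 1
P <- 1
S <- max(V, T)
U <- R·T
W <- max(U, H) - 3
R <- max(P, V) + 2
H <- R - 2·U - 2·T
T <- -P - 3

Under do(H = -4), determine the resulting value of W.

Intervening sets H = -4 and removes its equation (H <- R - 2·U - 2·T).
T = -P - 3  [with P=1]  = -4
V = max(P, T) + 1  [with P=1, T=-4]  = 2
R = max(P, V) + 2  [with P=1, V=2]  = 4
U = R·T  [with R=4, T=-4]  = -16
W = max(U, H) - 3  [with U=-16, H=-4]  = -7

-7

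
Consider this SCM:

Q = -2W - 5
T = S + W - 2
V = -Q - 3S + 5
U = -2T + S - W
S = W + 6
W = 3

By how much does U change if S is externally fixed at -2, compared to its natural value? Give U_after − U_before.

11

Under do(S=-2), the mechanism S = W + 6 is discarded; S is fixed at -2.
T = S + W - 2  [with S=-2, W=3]  = -1
U = -2T + S - W  [with T=-1, S=-2, W=3]  = -3
Without intervention: S = W + 6  [with W=3]  = 9; T = S + W - 2  [with S=9, W=3]  = 10; U = -2T + S - W  [with T=10, S=9, W=3]  = -14.
Change = -3 − (-14) = 11.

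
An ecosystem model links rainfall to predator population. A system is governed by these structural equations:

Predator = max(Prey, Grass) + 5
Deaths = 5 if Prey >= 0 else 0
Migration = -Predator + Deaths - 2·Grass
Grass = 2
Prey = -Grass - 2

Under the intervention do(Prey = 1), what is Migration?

do(Prey=1) replaces the equation Prey = -Grass - 2 with the constant Prey = 1.
Predator = max(Prey, Grass) + 5  [with Prey=1, Grass=2]  = 7
Deaths = 5 if Prey >= 0 else 0  [with Prey=1]  = 5
Migration = -Predator + Deaths - 2·Grass  [with Predator=7, Deaths=5, Grass=2]  = -6

-6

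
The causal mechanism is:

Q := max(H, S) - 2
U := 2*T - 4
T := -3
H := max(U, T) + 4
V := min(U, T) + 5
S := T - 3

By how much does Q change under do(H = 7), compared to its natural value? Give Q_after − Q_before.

Under do(H=7), the mechanism H := max(U, T) + 4 is discarded; H is fixed at 7.
S = T - 3  [with T=-3]  = -6
Q = max(H, S) - 2  [with H=7, S=-6]  = 5
Without intervention: S = T - 3  [with T=-3]  = -6; U = 2*T - 4  [with T=-3]  = -10; H = max(U, T) + 4  [with U=-10, T=-3]  = 1; Q = max(H, S) - 2  [with H=1, S=-6]  = -1.
Change = 5 − (-1) = 6.

6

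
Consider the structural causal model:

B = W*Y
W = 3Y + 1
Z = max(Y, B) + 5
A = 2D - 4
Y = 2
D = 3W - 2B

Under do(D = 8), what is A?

The intervention breaks the incoming arrows to D: D = 3W - 2B no longer applies, and D = 8.
A = 2D - 4  [with D=8]  = 12

12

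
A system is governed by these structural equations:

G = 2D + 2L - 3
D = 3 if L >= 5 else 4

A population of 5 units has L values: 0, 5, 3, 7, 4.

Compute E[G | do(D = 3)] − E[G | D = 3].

-4.4

Every unit gets D=3 under the intervention. G values become 3, 13, 9, 17, 11; E[G|do(D=3)] = 10.6.
E[G|D=3] averages over only the 2 units with D=3 (L = 5, 7): G = 13, 17, mean 15.
Difference = 10.6 − 15 = -4.4.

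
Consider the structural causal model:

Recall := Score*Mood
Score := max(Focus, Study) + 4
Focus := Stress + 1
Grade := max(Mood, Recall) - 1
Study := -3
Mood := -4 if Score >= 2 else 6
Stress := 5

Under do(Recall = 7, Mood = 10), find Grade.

9

Setting Recall = 7, Mood = 10 by intervention discards those variables' equations.
Grade = max(Mood, Recall) - 1  [with Mood=10, Recall=7]  = 9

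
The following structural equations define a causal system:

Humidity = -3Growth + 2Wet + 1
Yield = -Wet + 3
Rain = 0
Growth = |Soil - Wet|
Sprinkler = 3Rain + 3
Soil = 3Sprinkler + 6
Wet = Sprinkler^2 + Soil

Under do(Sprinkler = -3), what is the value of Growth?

9

do(Sprinkler=-3) replaces the equation Sprinkler = 3Rain + 3 with the constant Sprinkler = -3.
Soil = 3Sprinkler + 6  [with Sprinkler=-3]  = -3
Wet = Sprinkler^2 + Soil  [with Sprinkler=-3, Soil=-3]  = 6
Growth = |Soil - Wet|  [with Soil=-3, Wet=6]  = 9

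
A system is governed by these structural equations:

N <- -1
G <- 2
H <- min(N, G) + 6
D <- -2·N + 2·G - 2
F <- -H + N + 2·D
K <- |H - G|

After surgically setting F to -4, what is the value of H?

5

do(F=-4) replaces the equation F <- -H + N + 2·D with the constant F = -4.
H is not downstream of the intervention, so its value is determined by the original equations.
H = min(N, G) + 6  [with N=-1, G=2]  = 5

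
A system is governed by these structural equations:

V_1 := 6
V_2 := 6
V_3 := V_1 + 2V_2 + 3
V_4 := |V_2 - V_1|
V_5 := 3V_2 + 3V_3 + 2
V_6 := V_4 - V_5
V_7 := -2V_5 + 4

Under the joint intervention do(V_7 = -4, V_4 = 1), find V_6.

Setting V_7 = -4, V_4 = 1 by intervention discards those variables' equations.
V_3 = V_1 + 2V_2 + 3  [with V_1=6, V_2=6]  = 21
V_5 = 3V_2 + 3V_3 + 2  [with V_2=6, V_3=21]  = 83
V_6 = V_4 - V_5  [with V_4=1, V_5=83]  = -82

-82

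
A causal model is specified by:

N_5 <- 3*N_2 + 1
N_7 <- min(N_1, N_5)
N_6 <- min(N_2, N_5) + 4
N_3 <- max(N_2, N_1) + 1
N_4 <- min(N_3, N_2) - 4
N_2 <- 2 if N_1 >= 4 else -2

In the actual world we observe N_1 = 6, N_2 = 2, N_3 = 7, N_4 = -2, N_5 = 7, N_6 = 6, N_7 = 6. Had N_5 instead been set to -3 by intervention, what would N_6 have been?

1

The intervention breaks the incoming arrows to N_5: N_5 <- 3*N_2 + 1 no longer applies, and N_5 = -3.
N_2 = 2 if N_1 >= 4 else -2  [with N_1=6]  = 2
N_6 = min(N_2, N_5) + 4  [with N_2=2, N_5=-3]  = 1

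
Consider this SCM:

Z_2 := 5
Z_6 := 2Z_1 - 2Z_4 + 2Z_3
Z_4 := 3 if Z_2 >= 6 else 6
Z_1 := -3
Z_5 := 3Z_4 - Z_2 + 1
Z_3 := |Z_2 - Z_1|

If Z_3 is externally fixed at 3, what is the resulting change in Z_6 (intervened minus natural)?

The intervention breaks the incoming arrows to Z_3: Z_3 := |Z_2 - Z_1| no longer applies, and Z_3 = 3.
Z_4 = 3 if Z_2 >= 6 else 6  [with Z_2=5]  = 6
Z_6 = 2Z_1 - 2Z_4 + 2Z_3  [with Z_1=-3, Z_4=6, Z_3=3]  = -12
Without intervention: Z_3 = |Z_2 - Z_1|  [with Z_2=5, Z_1=-3]  = 8; Z_4 = 3 if Z_2 >= 6 else 6  [with Z_2=5]  = 6; Z_6 = 2Z_1 - 2Z_4 + 2Z_3  [with Z_1=-3, Z_4=6, Z_3=8]  = -2.
Change = -12 − (-2) = -10.

-10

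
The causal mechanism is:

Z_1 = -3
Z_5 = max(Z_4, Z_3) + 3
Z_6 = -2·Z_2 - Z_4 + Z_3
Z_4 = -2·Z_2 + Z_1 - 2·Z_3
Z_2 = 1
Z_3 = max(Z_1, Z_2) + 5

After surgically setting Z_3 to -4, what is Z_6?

The intervention breaks the incoming arrows to Z_3: Z_3 = max(Z_1, Z_2) + 5 no longer applies, and Z_3 = -4.
Z_4 = -2·Z_2 + Z_1 - 2·Z_3  [with Z_2=1, Z_1=-3, Z_3=-4]  = 3
Z_6 = -2·Z_2 - Z_4 + Z_3  [with Z_2=1, Z_4=3, Z_3=-4]  = -9

-9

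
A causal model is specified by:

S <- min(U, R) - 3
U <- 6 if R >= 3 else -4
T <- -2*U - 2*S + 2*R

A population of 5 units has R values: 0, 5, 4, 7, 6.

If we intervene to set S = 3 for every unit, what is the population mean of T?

-5.2

Under do(S=3), S's equation is replaced by S=3 for every unit. Per-unit T: 2, -8, -10, -4, -6. Mean = -5.2.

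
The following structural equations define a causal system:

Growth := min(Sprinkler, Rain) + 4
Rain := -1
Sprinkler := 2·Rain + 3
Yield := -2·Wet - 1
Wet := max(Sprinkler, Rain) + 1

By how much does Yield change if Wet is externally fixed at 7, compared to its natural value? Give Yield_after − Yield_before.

-10

do(Wet=7) replaces the equation Wet := max(Sprinkler, Rain) + 1 with the constant Wet = 7.
Yield = -2·Wet - 1  [with Wet=7]  = -15
Without intervention: Sprinkler = 2·Rain + 3  [with Rain=-1]  = 1; Wet = max(Sprinkler, Rain) + 1  [with Sprinkler=1, Rain=-1]  = 2; Yield = -2·Wet - 1  [with Wet=2]  = -5.
Change = -15 − (-5) = -10.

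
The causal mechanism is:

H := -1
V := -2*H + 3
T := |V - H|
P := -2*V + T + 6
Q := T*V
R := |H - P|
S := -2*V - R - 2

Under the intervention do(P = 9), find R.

10

Under do(P=9), the mechanism P := -2*V + T + 6 is discarded; P is fixed at 9.
R = |H - P|  [with H=-1, P=9]  = 10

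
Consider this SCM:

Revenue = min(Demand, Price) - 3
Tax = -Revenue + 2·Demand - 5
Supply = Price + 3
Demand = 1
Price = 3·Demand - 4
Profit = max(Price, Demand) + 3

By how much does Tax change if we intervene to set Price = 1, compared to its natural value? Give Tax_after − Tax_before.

do(Price=1) replaces the equation Price = 3·Demand - 4 with the constant Price = 1.
Revenue = min(Demand, Price) - 3  [with Demand=1, Price=1]  = -2
Tax = -Revenue + 2·Demand - 5  [with Revenue=-2, Demand=1]  = -1
Without intervention: Price = 3·Demand - 4  [with Demand=1]  = -1; Revenue = min(Demand, Price) - 3  [with Demand=1, Price=-1]  = -4; Tax = -Revenue + 2·Demand - 5  [with Revenue=-4, Demand=1]  = 1.
Change = -1 − 1 = -2.

-2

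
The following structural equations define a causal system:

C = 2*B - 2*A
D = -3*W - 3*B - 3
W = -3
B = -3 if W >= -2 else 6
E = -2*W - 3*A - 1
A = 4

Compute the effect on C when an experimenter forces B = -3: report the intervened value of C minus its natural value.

Intervening sets B = -3 and removes its equation (B = -3 if W >= -2 else 6).
C = 2*B - 2*A  [with B=-3, A=4]  = -14
Without intervention: B = -3 if W >= -2 else 6  [with W=-3]  = 6; C = 2*B - 2*A  [with B=6, A=4]  = 4.
Change = -14 − 4 = -18.

-18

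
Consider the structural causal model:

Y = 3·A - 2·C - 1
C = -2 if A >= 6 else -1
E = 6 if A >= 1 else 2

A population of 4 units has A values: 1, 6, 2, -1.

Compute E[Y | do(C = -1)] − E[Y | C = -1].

Every unit gets C=-1 under the intervention. Y values become 4, 19, 7, -2; E[Y|do(C=-1)] = 7.
Conditioning on C=-1 selects the 3 unit(s) with A ∈ {1, 2, -1}. Their Y values: 4, 7, -2. Mean = 3.
Difference = 7 − 3 = 4.

4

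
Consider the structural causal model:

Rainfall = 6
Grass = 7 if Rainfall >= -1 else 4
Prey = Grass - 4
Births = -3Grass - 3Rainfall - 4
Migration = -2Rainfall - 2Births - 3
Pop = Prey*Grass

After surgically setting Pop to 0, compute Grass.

7

do(Pop=0) replaces the equation Pop = Prey*Grass with the constant Pop = 0.
Grass is not downstream of the intervention, so its value is determined by the original equations.
Grass = 7 if Rainfall >= -1 else 4  [with Rainfall=6]  = 7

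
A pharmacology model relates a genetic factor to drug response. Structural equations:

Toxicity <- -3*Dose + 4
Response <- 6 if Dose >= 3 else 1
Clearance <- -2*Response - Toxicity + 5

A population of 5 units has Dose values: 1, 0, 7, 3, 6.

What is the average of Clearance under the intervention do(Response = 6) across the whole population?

-0.8

Every unit gets Response=6 under the intervention. Clearance values become -8, -11, 10, -2, 7; E[Clearance|do(Response=6)] = -0.8.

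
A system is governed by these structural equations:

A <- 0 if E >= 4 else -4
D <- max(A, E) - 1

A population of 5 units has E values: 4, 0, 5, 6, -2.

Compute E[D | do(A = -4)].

1.6

The intervention sets A=-4 in all 5 units regardless of E. Recomputing D per unit gives 3, -1, 4, 5, -3; average 1.6.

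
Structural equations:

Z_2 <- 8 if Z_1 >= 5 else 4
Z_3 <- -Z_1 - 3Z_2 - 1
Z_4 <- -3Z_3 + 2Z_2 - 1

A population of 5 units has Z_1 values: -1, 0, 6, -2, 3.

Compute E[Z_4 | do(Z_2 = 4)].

Every unit gets Z_2=4 under the intervention. Z_4 values become 43, 46, 64, 40, 55; E[Z_4|do(Z_2=4)] = 49.6.

49.6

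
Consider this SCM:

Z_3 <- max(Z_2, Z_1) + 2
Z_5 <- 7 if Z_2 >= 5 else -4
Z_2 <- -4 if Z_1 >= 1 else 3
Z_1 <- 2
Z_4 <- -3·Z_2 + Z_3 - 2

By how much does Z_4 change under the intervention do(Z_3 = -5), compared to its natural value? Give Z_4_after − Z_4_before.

The intervention breaks the incoming arrows to Z_3: Z_3 <- max(Z_2, Z_1) + 2 no longer applies, and Z_3 = -5.
Z_2 = -4 if Z_1 >= 1 else 3  [with Z_1=2]  = -4
Z_4 = -3·Z_2 + Z_3 - 2  [with Z_2=-4, Z_3=-5]  = 5
Without intervention: Z_2 = -4 if Z_1 >= 1 else 3  [with Z_1=2]  = -4; Z_3 = max(Z_2, Z_1) + 2  [with Z_2=-4, Z_1=2]  = 4; Z_4 = -3·Z_2 + Z_3 - 2  [with Z_2=-4, Z_3=4]  = 14.
Change = 5 − 14 = -9.

-9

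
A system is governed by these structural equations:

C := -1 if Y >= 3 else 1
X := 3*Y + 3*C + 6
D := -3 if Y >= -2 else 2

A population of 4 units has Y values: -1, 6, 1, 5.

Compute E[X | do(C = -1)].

do(C=-1) breaks C's dependence on Y. With C=-1 fixed, X across the units is 0, 21, 6, 18, mean 11.25.

11.25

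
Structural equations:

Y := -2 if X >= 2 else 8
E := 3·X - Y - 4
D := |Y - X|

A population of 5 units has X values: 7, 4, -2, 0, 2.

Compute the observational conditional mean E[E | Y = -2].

11

E[E|Y=-2] averages over only the 3 units with Y=-2 (X = 7, 4, 2): E = 19, 10, 4, mean 11.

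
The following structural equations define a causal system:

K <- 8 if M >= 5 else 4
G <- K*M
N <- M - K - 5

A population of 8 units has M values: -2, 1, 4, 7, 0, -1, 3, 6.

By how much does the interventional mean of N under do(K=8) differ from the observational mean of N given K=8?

Every unit gets K=8 under the intervention. N values become -15, -12, -9, -6, -13, -14, -10, -7; E[N|do(K=8)] = -10.75.
Conditioning on K=8 selects the 2 unit(s) with M ∈ {7, 6}. Their N values: -6, -7. Mean = -6.5.
Difference = -10.75 − (-6.5) = -4.25.

-4.25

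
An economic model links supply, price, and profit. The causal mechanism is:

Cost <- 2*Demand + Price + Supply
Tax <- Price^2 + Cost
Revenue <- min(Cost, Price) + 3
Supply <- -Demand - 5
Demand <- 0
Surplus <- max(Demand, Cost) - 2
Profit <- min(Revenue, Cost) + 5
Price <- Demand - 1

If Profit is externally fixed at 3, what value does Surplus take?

-2

do(Profit=3) replaces the equation Profit <- min(Revenue, Cost) + 5 with the constant Profit = 3.
Surplus is not downstream of the intervention, so its value is determined by the original equations.
Price = Demand - 1  [with Demand=0]  = -1
Supply = -Demand - 5  [with Demand=0]  = -5
Cost = 2*Demand + Price + Supply  [with Demand=0, Price=-1, Supply=-5]  = -6
Surplus = max(Demand, Cost) - 2  [with Demand=0, Cost=-6]  = -2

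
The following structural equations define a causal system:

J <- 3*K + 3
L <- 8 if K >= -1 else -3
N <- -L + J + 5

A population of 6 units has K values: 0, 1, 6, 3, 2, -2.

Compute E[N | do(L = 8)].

5

Every unit gets L=8 under the intervention. N values become 0, 3, 18, 9, 6, -6; E[N|do(L=8)] = 5.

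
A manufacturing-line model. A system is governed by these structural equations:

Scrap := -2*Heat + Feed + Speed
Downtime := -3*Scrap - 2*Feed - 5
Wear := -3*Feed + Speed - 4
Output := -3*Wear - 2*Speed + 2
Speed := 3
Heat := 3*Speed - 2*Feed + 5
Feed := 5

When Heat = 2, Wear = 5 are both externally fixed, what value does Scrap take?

4

Setting Heat = 2, Wear = 5 by intervention discards those variables' equations.
Scrap = -2*Heat + Feed + Speed  [with Heat=2, Feed=5, Speed=3]  = 4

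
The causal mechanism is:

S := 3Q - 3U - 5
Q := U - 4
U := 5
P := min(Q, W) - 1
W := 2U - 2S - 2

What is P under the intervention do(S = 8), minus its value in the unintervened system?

-9

do(S=8) replaces the equation S := 3Q - 3U - 5 with the constant S = 8.
Q = U - 4  [with U=5]  = 1
W = 2U - 2S - 2  [with U=5, S=8]  = -8
P = min(Q, W) - 1  [with Q=1, W=-8]  = -9
Without intervention: Q = U - 4  [with U=5]  = 1; S = 3Q - 3U - 5  [with Q=1, U=5]  = -17; W = 2U - 2S - 2  [with U=5, S=-17]  = 42; P = min(Q, W) - 1  [with Q=1, W=42]  = 0.
Change = -9 − 0 = -9.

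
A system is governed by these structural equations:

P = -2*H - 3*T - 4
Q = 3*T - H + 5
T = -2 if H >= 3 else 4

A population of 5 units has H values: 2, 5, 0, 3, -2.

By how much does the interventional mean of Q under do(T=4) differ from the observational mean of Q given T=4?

-1.6

do(T=4) breaks T's dependence on H. With T=4 fixed, Q across the units is 15, 12, 17, 14, 19, mean 15.4.
Observing T=4 restricts to units where T's equation naturally yields 4: H ∈ {2, 0, -2}. In that subpopulation Q = 15, 17, 19, mean 17.
Difference = 15.4 − 17 = -1.6.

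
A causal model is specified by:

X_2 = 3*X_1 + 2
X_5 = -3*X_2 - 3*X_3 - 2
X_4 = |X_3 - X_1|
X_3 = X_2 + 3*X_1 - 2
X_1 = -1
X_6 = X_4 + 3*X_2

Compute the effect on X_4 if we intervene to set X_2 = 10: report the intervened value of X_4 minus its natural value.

1

Under do(X_2=10), the mechanism X_2 = 3*X_1 + 2 is discarded; X_2 is fixed at 10.
X_3 = X_2 + 3*X_1 - 2  [with X_2=10, X_1=-1]  = 5
X_4 = |X_3 - X_1|  [with X_3=5, X_1=-1]  = 6
Without intervention: X_2 = 3*X_1 + 2  [with X_1=-1]  = -1; X_3 = X_2 + 3*X_1 - 2  [with X_2=-1, X_1=-1]  = -6; X_4 = |X_3 - X_1|  [with X_3=-6, X_1=-1]  = 5.
Change = 6 − 5 = 1.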